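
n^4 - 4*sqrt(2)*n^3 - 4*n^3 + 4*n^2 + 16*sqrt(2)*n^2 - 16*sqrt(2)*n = n*(n - 2)^2*(n - 4*sqrt(2))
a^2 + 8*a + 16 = (a + 4)^2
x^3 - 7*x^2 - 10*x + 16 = (x - 8)*(x - 1)*(x + 2)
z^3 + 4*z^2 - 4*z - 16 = (z - 2)*(z + 2)*(z + 4)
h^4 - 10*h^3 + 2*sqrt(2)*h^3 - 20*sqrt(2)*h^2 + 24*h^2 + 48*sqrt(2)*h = h*(h - 6)*(h - 4)*(h + 2*sqrt(2))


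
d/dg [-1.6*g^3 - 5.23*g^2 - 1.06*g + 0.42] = -4.8*g^2 - 10.46*g - 1.06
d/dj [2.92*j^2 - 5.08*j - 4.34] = 5.84*j - 5.08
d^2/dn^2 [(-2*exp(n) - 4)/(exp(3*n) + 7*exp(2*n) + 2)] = 2*(((exp(n) + 2)*(9*exp(n) + 28) + 2*(3*exp(n) + 14)*exp(n))*(exp(3*n) + 7*exp(2*n) + 2)*exp(n) - 2*(exp(n) + 2)*(3*exp(n) + 14)^2*exp(3*n) - (exp(3*n) + 7*exp(2*n) + 2)^2)*exp(n)/(exp(3*n) + 7*exp(2*n) + 2)^3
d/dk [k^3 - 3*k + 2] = 3*k^2 - 3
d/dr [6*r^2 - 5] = 12*r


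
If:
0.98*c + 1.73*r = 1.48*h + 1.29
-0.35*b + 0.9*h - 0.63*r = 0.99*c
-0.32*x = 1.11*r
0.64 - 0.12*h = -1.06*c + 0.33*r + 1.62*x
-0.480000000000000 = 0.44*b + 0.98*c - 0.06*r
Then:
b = -4.39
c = 1.45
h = -0.40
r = -0.42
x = 1.46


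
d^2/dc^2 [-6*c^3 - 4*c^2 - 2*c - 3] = -36*c - 8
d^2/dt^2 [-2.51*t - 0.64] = 0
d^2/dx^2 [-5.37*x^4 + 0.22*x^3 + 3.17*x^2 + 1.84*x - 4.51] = -64.44*x^2 + 1.32*x + 6.34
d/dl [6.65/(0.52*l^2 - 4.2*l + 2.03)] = (27.93 - 6.916*l)/(0.52*l^2 - 4.2*l + 2.03)^2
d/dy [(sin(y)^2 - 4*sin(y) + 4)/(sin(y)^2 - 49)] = 2*(2*sin(y)^2 - 53*sin(y) + 98)*cos(y)/((sin(y) - 7)^2*(sin(y) + 7)^2)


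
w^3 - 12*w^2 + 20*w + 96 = (w - 8)*(w - 6)*(w + 2)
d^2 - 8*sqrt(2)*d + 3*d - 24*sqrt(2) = (d + 3)*(d - 8*sqrt(2))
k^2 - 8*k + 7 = (k - 7)*(k - 1)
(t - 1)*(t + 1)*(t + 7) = t^3 + 7*t^2 - t - 7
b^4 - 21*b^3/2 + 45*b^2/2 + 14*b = b*(b - 7)*(b - 4)*(b + 1/2)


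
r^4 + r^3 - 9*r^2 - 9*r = r*(r - 3)*(r + 1)*(r + 3)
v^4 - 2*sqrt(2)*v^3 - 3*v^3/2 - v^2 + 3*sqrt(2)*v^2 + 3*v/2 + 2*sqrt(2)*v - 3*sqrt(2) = (v - 3/2)*(v - 1)*(v + 1)*(v - 2*sqrt(2))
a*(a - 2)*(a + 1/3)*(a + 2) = a^4 + a^3/3 - 4*a^2 - 4*a/3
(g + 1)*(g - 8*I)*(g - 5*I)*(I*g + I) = I*g^4 + 13*g^3 + 2*I*g^3 + 26*g^2 - 39*I*g^2 + 13*g - 80*I*g - 40*I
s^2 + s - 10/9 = (s - 2/3)*(s + 5/3)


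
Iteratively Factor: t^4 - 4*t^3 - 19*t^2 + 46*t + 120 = (t - 4)*(t^3 - 19*t - 30) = (t - 4)*(t + 3)*(t^2 - 3*t - 10) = (t - 4)*(t + 2)*(t + 3)*(t - 5)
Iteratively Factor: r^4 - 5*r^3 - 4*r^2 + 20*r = (r - 5)*(r^3 - 4*r) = (r - 5)*(r - 2)*(r^2 + 2*r) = r*(r - 5)*(r - 2)*(r + 2)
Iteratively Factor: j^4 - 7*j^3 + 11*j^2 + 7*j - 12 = (j + 1)*(j^3 - 8*j^2 + 19*j - 12) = (j - 3)*(j + 1)*(j^2 - 5*j + 4) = (j - 4)*(j - 3)*(j + 1)*(j - 1)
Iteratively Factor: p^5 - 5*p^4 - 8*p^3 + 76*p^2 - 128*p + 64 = (p + 4)*(p^4 - 9*p^3 + 28*p^2 - 36*p + 16) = (p - 2)*(p + 4)*(p^3 - 7*p^2 + 14*p - 8) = (p - 2)*(p - 1)*(p + 4)*(p^2 - 6*p + 8) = (p - 4)*(p - 2)*(p - 1)*(p + 4)*(p - 2)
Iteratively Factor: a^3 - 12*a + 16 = (a + 4)*(a^2 - 4*a + 4) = (a - 2)*(a + 4)*(a - 2)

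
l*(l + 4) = l^2 + 4*l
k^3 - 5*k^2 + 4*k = k*(k - 4)*(k - 1)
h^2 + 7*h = h*(h + 7)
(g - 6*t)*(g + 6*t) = g^2 - 36*t^2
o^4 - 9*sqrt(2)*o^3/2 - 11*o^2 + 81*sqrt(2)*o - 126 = (o - 7*sqrt(2)/2)*(o - 3*sqrt(2))*(o - sqrt(2))*(o + 3*sqrt(2))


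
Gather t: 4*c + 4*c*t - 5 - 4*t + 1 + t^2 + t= 4*c + t^2 + t*(4*c - 3) - 4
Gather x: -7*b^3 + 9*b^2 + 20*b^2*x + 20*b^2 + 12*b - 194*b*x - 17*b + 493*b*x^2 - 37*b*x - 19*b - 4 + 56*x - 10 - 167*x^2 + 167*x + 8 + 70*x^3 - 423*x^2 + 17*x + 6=-7*b^3 + 29*b^2 - 24*b + 70*x^3 + x^2*(493*b - 590) + x*(20*b^2 - 231*b + 240)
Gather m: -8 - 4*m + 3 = -4*m - 5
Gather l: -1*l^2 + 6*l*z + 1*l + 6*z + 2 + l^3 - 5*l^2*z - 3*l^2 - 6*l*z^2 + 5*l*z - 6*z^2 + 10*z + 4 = l^3 + l^2*(-5*z - 4) + l*(-6*z^2 + 11*z + 1) - 6*z^2 + 16*z + 6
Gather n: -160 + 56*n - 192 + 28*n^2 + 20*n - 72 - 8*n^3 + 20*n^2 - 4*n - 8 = -8*n^3 + 48*n^2 + 72*n - 432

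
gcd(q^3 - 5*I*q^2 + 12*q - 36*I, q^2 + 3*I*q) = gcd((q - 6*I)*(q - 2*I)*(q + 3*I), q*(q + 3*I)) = q + 3*I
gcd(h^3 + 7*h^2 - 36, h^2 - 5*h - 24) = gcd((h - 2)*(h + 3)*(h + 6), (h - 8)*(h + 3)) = h + 3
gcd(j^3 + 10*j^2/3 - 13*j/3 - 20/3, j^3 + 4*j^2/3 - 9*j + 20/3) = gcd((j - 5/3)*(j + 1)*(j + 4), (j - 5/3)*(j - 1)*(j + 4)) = j^2 + 7*j/3 - 20/3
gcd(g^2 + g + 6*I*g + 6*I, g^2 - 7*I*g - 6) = 1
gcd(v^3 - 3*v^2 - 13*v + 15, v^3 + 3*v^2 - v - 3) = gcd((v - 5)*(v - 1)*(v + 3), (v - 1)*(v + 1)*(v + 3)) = v^2 + 2*v - 3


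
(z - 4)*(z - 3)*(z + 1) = z^3 - 6*z^2 + 5*z + 12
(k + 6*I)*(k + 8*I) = k^2 + 14*I*k - 48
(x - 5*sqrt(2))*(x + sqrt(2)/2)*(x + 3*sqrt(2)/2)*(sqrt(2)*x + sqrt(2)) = sqrt(2)*x^4 - 6*x^3 + sqrt(2)*x^3 - 37*sqrt(2)*x^2/2 - 6*x^2 - 37*sqrt(2)*x/2 - 15*x - 15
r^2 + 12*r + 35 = (r + 5)*(r + 7)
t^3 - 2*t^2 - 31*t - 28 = (t - 7)*(t + 1)*(t + 4)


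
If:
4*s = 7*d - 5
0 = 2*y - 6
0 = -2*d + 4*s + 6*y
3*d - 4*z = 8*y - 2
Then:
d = -13/5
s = -29/5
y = 3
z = -149/20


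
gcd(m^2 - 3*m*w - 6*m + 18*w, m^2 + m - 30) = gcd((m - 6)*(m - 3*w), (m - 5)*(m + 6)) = 1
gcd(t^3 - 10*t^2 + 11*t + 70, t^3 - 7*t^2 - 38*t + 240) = t - 5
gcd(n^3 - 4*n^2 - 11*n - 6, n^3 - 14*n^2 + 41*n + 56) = n + 1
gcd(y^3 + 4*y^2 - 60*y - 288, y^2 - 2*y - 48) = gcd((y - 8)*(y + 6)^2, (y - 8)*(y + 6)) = y^2 - 2*y - 48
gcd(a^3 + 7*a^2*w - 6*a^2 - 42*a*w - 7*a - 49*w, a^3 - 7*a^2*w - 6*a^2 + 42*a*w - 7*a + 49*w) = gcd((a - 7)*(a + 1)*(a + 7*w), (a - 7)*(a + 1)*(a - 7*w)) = a^2 - 6*a - 7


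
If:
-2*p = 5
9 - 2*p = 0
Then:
No Solution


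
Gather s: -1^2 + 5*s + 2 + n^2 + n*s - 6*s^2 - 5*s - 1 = n^2 + n*s - 6*s^2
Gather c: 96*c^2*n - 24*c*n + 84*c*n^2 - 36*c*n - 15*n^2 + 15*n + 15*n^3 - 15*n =96*c^2*n + c*(84*n^2 - 60*n) + 15*n^3 - 15*n^2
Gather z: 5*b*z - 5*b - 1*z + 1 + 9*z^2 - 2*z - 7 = -5*b + 9*z^2 + z*(5*b - 3) - 6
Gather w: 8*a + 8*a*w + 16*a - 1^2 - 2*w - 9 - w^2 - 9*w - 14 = 24*a - w^2 + w*(8*a - 11) - 24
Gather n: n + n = 2*n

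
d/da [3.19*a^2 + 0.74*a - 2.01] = 6.38*a + 0.74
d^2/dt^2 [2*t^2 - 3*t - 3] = 4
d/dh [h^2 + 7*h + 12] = 2*h + 7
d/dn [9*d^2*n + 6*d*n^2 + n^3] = 9*d^2 + 12*d*n + 3*n^2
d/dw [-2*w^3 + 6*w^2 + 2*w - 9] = -6*w^2 + 12*w + 2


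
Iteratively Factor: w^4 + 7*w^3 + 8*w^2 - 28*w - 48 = (w - 2)*(w^3 + 9*w^2 + 26*w + 24) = (w - 2)*(w + 4)*(w^2 + 5*w + 6) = (w - 2)*(w + 2)*(w + 4)*(w + 3)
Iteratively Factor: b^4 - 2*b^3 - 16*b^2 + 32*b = (b)*(b^3 - 2*b^2 - 16*b + 32) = b*(b - 2)*(b^2 - 16) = b*(b - 2)*(b + 4)*(b - 4)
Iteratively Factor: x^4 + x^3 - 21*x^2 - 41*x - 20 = (x + 1)*(x^3 - 21*x - 20) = (x - 5)*(x + 1)*(x^2 + 5*x + 4) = (x - 5)*(x + 1)*(x + 4)*(x + 1)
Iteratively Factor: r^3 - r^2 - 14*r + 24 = (r + 4)*(r^2 - 5*r + 6) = (r - 2)*(r + 4)*(r - 3)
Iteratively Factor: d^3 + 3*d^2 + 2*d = (d)*(d^2 + 3*d + 2) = d*(d + 1)*(d + 2)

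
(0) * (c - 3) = 0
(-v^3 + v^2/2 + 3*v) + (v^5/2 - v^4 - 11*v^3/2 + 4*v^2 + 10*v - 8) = v^5/2 - v^4 - 13*v^3/2 + 9*v^2/2 + 13*v - 8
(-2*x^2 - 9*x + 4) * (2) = -4*x^2 - 18*x + 8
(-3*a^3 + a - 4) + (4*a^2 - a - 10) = -3*a^3 + 4*a^2 - 14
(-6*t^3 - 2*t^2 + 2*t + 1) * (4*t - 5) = -24*t^4 + 22*t^3 + 18*t^2 - 6*t - 5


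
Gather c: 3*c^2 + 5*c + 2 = 3*c^2 + 5*c + 2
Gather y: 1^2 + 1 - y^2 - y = -y^2 - y + 2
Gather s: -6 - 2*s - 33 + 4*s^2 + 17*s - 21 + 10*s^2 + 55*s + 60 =14*s^2 + 70*s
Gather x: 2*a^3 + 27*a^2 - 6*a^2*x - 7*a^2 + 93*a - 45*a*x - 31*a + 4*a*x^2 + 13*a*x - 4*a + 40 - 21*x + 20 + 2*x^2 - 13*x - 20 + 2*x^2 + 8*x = 2*a^3 + 20*a^2 + 58*a + x^2*(4*a + 4) + x*(-6*a^2 - 32*a - 26) + 40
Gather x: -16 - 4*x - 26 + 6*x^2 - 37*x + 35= 6*x^2 - 41*x - 7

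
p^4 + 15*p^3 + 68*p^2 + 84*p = p*(p + 2)*(p + 6)*(p + 7)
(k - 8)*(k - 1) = k^2 - 9*k + 8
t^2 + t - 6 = (t - 2)*(t + 3)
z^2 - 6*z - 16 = (z - 8)*(z + 2)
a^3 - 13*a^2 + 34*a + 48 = (a - 8)*(a - 6)*(a + 1)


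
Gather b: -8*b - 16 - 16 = -8*b - 32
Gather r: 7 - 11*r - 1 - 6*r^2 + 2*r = -6*r^2 - 9*r + 6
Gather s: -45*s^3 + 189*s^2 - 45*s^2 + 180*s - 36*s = -45*s^3 + 144*s^2 + 144*s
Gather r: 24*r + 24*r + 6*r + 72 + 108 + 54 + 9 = 54*r + 243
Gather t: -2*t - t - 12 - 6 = -3*t - 18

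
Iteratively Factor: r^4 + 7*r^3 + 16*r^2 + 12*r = (r + 2)*(r^3 + 5*r^2 + 6*r) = r*(r + 2)*(r^2 + 5*r + 6) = r*(r + 2)^2*(r + 3)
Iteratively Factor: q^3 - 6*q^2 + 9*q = (q - 3)*(q^2 - 3*q) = q*(q - 3)*(q - 3)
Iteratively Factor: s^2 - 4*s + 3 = (s - 1)*(s - 3)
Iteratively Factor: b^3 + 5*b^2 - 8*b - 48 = (b - 3)*(b^2 + 8*b + 16) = (b - 3)*(b + 4)*(b + 4)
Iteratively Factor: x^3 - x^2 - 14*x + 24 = (x + 4)*(x^2 - 5*x + 6) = (x - 3)*(x + 4)*(x - 2)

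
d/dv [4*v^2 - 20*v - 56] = 8*v - 20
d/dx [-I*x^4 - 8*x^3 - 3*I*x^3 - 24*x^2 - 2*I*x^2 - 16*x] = -4*I*x^3 - 3*x^2*(8 + 3*I) - 4*x*(12 + I) - 16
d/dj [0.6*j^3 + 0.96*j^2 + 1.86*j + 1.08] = 1.8*j^2 + 1.92*j + 1.86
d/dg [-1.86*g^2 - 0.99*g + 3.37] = -3.72*g - 0.99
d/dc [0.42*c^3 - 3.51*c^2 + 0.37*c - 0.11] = 1.26*c^2 - 7.02*c + 0.37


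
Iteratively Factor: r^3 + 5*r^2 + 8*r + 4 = (r + 1)*(r^2 + 4*r + 4) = (r + 1)*(r + 2)*(r + 2)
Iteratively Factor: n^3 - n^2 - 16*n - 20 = (n + 2)*(n^2 - 3*n - 10) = (n + 2)^2*(n - 5)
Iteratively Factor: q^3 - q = (q - 1)*(q^2 + q) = (q - 1)*(q + 1)*(q)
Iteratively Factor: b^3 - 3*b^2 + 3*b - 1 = (b - 1)*(b^2 - 2*b + 1) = (b - 1)^2*(b - 1)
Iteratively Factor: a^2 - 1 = (a + 1)*(a - 1)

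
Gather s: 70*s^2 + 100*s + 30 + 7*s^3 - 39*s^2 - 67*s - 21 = 7*s^3 + 31*s^2 + 33*s + 9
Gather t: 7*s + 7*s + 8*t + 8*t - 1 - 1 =14*s + 16*t - 2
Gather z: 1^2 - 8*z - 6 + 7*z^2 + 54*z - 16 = 7*z^2 + 46*z - 21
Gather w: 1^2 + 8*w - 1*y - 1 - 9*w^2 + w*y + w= -9*w^2 + w*(y + 9) - y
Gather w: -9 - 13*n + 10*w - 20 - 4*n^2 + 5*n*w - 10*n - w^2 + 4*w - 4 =-4*n^2 - 23*n - w^2 + w*(5*n + 14) - 33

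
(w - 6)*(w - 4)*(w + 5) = w^3 - 5*w^2 - 26*w + 120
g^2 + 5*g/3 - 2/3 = (g - 1/3)*(g + 2)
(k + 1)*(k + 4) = k^2 + 5*k + 4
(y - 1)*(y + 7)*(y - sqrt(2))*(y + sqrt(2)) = y^4 + 6*y^3 - 9*y^2 - 12*y + 14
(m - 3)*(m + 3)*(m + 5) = m^3 + 5*m^2 - 9*m - 45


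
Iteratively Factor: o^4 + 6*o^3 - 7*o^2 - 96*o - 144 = (o + 3)*(o^3 + 3*o^2 - 16*o - 48) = (o + 3)^2*(o^2 - 16) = (o - 4)*(o + 3)^2*(o + 4)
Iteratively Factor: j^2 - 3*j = (j - 3)*(j)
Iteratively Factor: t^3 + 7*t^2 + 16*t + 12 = (t + 2)*(t^2 + 5*t + 6) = (t + 2)^2*(t + 3)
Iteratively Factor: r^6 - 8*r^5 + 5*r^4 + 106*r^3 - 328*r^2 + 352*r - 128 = (r - 1)*(r^5 - 7*r^4 - 2*r^3 + 104*r^2 - 224*r + 128) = (r - 4)*(r - 1)*(r^4 - 3*r^3 - 14*r^2 + 48*r - 32) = (r - 4)^2*(r - 1)*(r^3 + r^2 - 10*r + 8) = (r - 4)^2*(r - 2)*(r - 1)*(r^2 + 3*r - 4) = (r - 4)^2*(r - 2)*(r - 1)*(r + 4)*(r - 1)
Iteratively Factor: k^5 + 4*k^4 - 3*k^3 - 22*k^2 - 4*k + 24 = (k - 1)*(k^4 + 5*k^3 + 2*k^2 - 20*k - 24) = (k - 2)*(k - 1)*(k^3 + 7*k^2 + 16*k + 12) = (k - 2)*(k - 1)*(k + 2)*(k^2 + 5*k + 6) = (k - 2)*(k - 1)*(k + 2)^2*(k + 3)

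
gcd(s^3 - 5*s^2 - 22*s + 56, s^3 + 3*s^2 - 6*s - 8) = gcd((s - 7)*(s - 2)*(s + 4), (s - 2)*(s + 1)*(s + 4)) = s^2 + 2*s - 8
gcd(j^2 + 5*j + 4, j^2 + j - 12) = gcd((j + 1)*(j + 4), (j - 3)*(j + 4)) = j + 4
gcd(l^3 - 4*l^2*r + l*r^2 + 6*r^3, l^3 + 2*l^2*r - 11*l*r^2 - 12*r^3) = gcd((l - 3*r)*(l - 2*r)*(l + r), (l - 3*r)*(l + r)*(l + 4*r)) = -l^2 + 2*l*r + 3*r^2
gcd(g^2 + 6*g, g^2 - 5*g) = g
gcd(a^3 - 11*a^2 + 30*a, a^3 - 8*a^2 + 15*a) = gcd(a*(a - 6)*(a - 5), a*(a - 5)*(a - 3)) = a^2 - 5*a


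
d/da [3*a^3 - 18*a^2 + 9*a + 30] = 9*a^2 - 36*a + 9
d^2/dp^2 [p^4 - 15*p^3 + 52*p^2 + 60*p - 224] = 12*p^2 - 90*p + 104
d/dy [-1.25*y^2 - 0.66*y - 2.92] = -2.5*y - 0.66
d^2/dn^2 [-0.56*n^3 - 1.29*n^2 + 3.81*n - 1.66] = -3.36*n - 2.58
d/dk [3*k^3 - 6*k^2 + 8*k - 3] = 9*k^2 - 12*k + 8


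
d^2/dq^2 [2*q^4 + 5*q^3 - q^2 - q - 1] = 24*q^2 + 30*q - 2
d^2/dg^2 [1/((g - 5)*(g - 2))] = 2*((g - 5)^2 + (g - 5)*(g - 2) + (g - 2)^2)/((g - 5)^3*(g - 2)^3)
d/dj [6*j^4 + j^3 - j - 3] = 24*j^3 + 3*j^2 - 1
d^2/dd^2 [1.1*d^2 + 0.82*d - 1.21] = 2.20000000000000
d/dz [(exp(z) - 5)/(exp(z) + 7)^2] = (17 - exp(z))*exp(z)/(exp(z) + 7)^3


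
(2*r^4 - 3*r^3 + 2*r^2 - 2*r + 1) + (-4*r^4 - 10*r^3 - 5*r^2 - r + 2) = -2*r^4 - 13*r^3 - 3*r^2 - 3*r + 3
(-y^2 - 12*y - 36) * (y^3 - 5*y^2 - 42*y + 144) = -y^5 - 7*y^4 + 66*y^3 + 540*y^2 - 216*y - 5184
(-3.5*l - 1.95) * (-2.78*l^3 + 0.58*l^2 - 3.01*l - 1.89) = 9.73*l^4 + 3.391*l^3 + 9.404*l^2 + 12.4845*l + 3.6855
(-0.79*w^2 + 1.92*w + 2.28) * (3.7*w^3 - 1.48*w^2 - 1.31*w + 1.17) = -2.923*w^5 + 8.2732*w^4 + 6.6293*w^3 - 6.8139*w^2 - 0.7404*w + 2.6676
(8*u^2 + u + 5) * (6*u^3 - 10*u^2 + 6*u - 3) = 48*u^5 - 74*u^4 + 68*u^3 - 68*u^2 + 27*u - 15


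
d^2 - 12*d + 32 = (d - 8)*(d - 4)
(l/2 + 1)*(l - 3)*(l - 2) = l^3/2 - 3*l^2/2 - 2*l + 6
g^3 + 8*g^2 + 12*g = g*(g + 2)*(g + 6)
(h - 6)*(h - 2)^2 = h^3 - 10*h^2 + 28*h - 24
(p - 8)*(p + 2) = p^2 - 6*p - 16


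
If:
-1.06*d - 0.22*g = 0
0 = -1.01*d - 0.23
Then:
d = -0.23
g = 1.10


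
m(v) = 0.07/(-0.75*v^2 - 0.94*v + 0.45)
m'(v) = 0.07*(1.5*v + 0.94)/(-0.75*v^2 - 0.94*v + 0.45)^2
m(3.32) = -0.01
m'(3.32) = 0.00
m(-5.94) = -0.00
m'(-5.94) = -0.00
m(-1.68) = -0.80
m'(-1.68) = -14.41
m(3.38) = -0.01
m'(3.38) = 0.00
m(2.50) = -0.01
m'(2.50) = 0.01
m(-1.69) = -0.68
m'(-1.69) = -10.43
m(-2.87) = -0.02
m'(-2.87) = -0.03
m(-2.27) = -0.05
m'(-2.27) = -0.11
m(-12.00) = -0.00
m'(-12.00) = -0.00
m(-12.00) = -0.00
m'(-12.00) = -0.00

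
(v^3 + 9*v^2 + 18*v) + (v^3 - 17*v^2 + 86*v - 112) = 2*v^3 - 8*v^2 + 104*v - 112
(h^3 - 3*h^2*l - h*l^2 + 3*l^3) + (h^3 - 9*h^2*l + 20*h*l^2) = 2*h^3 - 12*h^2*l + 19*h*l^2 + 3*l^3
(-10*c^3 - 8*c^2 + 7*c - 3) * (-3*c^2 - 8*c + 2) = 30*c^5 + 104*c^4 + 23*c^3 - 63*c^2 + 38*c - 6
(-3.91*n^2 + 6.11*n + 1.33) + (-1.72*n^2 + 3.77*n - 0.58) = -5.63*n^2 + 9.88*n + 0.75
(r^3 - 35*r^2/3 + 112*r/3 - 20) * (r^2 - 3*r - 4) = r^5 - 44*r^4/3 + 205*r^3/3 - 256*r^2/3 - 268*r/3 + 80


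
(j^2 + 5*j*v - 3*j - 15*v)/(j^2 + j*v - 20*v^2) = (3 - j)/(-j + 4*v)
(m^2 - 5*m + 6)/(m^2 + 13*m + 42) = (m^2 - 5*m + 6)/(m^2 + 13*m + 42)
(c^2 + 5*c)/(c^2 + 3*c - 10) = c/(c - 2)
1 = 1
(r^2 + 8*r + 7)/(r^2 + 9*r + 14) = (r + 1)/(r + 2)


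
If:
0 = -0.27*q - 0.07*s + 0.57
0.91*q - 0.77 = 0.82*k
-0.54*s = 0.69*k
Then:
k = 2.22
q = 2.85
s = -2.84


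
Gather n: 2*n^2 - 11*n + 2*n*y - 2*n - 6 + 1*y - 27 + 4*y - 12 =2*n^2 + n*(2*y - 13) + 5*y - 45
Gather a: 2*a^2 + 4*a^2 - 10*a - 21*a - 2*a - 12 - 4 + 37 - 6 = 6*a^2 - 33*a + 15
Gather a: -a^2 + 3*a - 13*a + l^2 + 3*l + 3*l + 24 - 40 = -a^2 - 10*a + l^2 + 6*l - 16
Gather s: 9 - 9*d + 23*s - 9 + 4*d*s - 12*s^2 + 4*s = -9*d - 12*s^2 + s*(4*d + 27)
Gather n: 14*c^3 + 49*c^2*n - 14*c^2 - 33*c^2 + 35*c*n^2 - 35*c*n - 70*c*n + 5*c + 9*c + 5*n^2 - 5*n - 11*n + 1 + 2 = 14*c^3 - 47*c^2 + 14*c + n^2*(35*c + 5) + n*(49*c^2 - 105*c - 16) + 3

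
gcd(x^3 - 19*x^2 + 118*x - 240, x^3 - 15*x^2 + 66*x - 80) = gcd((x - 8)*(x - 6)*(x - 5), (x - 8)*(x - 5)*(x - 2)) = x^2 - 13*x + 40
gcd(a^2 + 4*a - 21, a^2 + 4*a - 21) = a^2 + 4*a - 21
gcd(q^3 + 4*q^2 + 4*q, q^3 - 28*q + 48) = 1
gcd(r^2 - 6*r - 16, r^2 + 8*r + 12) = r + 2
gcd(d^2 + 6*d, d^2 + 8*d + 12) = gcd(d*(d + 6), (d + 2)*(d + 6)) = d + 6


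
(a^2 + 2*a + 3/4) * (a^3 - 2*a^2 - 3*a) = a^5 - 25*a^3/4 - 15*a^2/2 - 9*a/4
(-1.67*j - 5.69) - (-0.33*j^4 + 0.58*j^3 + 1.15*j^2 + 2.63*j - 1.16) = 0.33*j^4 - 0.58*j^3 - 1.15*j^2 - 4.3*j - 4.53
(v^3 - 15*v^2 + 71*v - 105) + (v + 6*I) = v^3 - 15*v^2 + 72*v - 105 + 6*I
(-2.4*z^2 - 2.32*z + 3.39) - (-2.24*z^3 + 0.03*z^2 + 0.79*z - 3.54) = 2.24*z^3 - 2.43*z^2 - 3.11*z + 6.93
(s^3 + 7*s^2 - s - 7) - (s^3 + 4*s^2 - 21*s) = 3*s^2 + 20*s - 7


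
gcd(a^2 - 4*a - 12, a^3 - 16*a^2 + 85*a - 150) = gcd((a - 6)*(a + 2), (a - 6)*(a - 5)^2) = a - 6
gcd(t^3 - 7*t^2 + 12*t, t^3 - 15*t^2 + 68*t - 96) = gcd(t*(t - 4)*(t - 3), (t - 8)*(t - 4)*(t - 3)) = t^2 - 7*t + 12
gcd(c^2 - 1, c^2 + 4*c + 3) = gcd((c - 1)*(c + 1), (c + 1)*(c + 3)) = c + 1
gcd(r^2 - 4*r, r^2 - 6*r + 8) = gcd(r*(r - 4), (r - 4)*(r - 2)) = r - 4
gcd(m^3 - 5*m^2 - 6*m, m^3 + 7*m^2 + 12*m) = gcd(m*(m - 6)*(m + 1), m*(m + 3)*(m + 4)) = m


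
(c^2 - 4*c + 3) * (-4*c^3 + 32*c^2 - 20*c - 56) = -4*c^5 + 48*c^4 - 160*c^3 + 120*c^2 + 164*c - 168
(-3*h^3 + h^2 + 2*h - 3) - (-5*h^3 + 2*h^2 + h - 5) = 2*h^3 - h^2 + h + 2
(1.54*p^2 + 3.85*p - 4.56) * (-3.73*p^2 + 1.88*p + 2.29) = -5.7442*p^4 - 11.4653*p^3 + 27.7734*p^2 + 0.2437*p - 10.4424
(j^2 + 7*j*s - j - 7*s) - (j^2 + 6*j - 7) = 7*j*s - 7*j - 7*s + 7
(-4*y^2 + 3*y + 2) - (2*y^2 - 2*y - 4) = -6*y^2 + 5*y + 6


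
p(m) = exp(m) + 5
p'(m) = exp(m)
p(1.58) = 9.85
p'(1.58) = 4.85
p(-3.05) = 5.05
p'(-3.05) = 0.05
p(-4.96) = 5.01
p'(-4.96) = 0.01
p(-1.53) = 5.22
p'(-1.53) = 0.22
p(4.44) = 89.77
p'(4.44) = 84.77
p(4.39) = 85.64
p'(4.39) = 80.64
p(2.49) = 17.06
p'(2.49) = 12.06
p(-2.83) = 5.06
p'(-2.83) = 0.06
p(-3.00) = 5.05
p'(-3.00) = 0.05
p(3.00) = 25.09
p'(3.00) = 20.09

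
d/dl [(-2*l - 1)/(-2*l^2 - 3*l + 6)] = (4*l^2 + 6*l - (2*l + 1)*(4*l + 3) - 12)/(2*l^2 + 3*l - 6)^2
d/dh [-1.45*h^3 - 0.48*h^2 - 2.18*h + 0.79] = -4.35*h^2 - 0.96*h - 2.18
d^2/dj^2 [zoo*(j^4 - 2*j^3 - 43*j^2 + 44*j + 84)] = zoo*(j^2 + j + 1)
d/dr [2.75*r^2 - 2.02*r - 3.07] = 5.5*r - 2.02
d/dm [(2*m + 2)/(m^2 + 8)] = 2*(m^2 - 2*m*(m + 1) + 8)/(m^2 + 8)^2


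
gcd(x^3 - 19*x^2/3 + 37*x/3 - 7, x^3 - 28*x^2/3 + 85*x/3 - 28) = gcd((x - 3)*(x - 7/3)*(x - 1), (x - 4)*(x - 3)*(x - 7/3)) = x^2 - 16*x/3 + 7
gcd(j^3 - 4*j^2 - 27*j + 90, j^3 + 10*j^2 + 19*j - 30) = j + 5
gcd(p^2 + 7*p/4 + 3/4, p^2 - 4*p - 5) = p + 1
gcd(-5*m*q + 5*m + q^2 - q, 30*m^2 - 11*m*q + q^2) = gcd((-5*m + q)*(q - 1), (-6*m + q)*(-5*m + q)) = -5*m + q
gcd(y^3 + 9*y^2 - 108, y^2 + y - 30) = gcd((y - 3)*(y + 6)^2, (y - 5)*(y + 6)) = y + 6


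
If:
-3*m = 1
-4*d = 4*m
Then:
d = 1/3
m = -1/3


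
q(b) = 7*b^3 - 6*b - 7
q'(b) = 21*b^2 - 6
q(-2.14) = -62.76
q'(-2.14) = 90.17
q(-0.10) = -6.41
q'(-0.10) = -5.79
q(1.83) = 24.92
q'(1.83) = 64.33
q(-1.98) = -49.46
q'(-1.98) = 76.33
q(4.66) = 673.40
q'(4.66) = 450.03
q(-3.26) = -229.96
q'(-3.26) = 217.18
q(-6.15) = -1598.36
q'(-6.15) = 788.27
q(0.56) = -9.13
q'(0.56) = 0.59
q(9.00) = 5042.00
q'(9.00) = 1695.00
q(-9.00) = -5056.00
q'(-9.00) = 1695.00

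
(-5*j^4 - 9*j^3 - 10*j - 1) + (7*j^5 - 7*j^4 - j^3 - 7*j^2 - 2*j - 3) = 7*j^5 - 12*j^4 - 10*j^3 - 7*j^2 - 12*j - 4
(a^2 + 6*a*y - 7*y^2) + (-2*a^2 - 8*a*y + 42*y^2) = -a^2 - 2*a*y + 35*y^2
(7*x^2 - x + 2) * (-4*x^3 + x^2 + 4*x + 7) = -28*x^5 + 11*x^4 + 19*x^3 + 47*x^2 + x + 14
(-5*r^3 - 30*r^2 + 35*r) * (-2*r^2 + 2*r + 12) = 10*r^5 + 50*r^4 - 190*r^3 - 290*r^2 + 420*r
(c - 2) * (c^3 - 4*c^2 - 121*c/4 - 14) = c^4 - 6*c^3 - 89*c^2/4 + 93*c/2 + 28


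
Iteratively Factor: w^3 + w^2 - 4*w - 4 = (w + 2)*(w^2 - w - 2) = (w + 1)*(w + 2)*(w - 2)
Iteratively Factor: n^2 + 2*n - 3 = (n - 1)*(n + 3)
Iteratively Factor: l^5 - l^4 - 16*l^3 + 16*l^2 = (l - 1)*(l^4 - 16*l^2) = l*(l - 1)*(l^3 - 16*l) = l^2*(l - 1)*(l^2 - 16) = l^2*(l - 1)*(l + 4)*(l - 4)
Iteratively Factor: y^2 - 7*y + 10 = (y - 2)*(y - 5)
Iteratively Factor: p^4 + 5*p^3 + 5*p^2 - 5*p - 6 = (p + 1)*(p^3 + 4*p^2 + p - 6) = (p - 1)*(p + 1)*(p^2 + 5*p + 6) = (p - 1)*(p + 1)*(p + 2)*(p + 3)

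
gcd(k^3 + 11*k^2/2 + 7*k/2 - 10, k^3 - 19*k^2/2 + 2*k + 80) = k + 5/2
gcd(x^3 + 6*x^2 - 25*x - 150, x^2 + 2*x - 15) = x + 5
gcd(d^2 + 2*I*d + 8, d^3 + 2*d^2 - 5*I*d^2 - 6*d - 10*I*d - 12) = d - 2*I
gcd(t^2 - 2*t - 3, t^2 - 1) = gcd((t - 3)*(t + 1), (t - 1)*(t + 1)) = t + 1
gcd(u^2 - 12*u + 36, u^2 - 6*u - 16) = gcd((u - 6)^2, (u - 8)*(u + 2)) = 1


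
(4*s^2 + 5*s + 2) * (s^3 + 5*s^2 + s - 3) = 4*s^5 + 25*s^4 + 31*s^3 + 3*s^2 - 13*s - 6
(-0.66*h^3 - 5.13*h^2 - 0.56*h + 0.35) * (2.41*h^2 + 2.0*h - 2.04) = -1.5906*h^5 - 13.6833*h^4 - 10.2632*h^3 + 10.1887*h^2 + 1.8424*h - 0.714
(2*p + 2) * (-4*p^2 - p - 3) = -8*p^3 - 10*p^2 - 8*p - 6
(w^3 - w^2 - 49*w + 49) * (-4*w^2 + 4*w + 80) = -4*w^5 + 8*w^4 + 272*w^3 - 472*w^2 - 3724*w + 3920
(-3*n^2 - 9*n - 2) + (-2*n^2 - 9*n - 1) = -5*n^2 - 18*n - 3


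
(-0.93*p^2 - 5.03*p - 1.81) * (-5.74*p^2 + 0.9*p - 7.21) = 5.3382*p^4 + 28.0352*p^3 + 12.5677*p^2 + 34.6373*p + 13.0501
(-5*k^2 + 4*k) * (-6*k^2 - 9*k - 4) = 30*k^4 + 21*k^3 - 16*k^2 - 16*k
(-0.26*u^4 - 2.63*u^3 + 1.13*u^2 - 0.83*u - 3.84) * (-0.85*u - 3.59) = 0.221*u^5 + 3.1689*u^4 + 8.4812*u^3 - 3.3512*u^2 + 6.2437*u + 13.7856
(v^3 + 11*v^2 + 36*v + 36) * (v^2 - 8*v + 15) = v^5 + 3*v^4 - 37*v^3 - 87*v^2 + 252*v + 540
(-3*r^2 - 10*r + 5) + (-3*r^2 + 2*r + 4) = -6*r^2 - 8*r + 9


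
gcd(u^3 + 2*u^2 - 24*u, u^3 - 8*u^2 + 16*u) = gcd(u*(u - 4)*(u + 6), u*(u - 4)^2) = u^2 - 4*u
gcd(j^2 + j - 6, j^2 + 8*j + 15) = j + 3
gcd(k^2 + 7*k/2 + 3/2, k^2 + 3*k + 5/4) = k + 1/2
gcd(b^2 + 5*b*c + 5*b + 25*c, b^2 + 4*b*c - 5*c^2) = b + 5*c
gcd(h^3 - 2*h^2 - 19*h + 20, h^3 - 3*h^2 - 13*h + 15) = h^2 - 6*h + 5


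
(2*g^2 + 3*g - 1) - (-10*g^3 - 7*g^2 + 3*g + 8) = 10*g^3 + 9*g^2 - 9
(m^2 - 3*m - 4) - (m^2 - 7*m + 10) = 4*m - 14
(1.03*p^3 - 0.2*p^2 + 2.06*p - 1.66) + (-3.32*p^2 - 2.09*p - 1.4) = 1.03*p^3 - 3.52*p^2 - 0.0299999999999998*p - 3.06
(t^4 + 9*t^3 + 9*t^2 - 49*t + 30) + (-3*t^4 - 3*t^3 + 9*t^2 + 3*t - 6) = -2*t^4 + 6*t^3 + 18*t^2 - 46*t + 24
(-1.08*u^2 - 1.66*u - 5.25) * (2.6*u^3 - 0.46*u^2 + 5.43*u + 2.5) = -2.808*u^5 - 3.8192*u^4 - 18.7508*u^3 - 9.2988*u^2 - 32.6575*u - 13.125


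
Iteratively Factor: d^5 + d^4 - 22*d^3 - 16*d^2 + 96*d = (d - 2)*(d^4 + 3*d^3 - 16*d^2 - 48*d) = d*(d - 2)*(d^3 + 3*d^2 - 16*d - 48) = d*(d - 2)*(d + 3)*(d^2 - 16) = d*(d - 4)*(d - 2)*(d + 3)*(d + 4)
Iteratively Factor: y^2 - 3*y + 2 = (y - 1)*(y - 2)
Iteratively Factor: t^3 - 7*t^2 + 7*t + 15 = (t + 1)*(t^2 - 8*t + 15) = (t - 5)*(t + 1)*(t - 3)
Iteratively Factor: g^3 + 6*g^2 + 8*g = (g)*(g^2 + 6*g + 8) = g*(g + 2)*(g + 4)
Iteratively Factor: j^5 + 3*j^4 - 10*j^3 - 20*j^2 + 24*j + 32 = (j + 2)*(j^4 + j^3 - 12*j^2 + 4*j + 16) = (j - 2)*(j + 2)*(j^3 + 3*j^2 - 6*j - 8) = (j - 2)^2*(j + 2)*(j^2 + 5*j + 4) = (j - 2)^2*(j + 2)*(j + 4)*(j + 1)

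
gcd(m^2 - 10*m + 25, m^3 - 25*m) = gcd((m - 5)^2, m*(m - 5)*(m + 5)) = m - 5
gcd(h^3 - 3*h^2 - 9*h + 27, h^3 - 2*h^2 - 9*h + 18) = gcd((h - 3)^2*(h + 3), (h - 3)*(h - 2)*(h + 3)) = h^2 - 9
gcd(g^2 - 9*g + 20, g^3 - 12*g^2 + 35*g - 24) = 1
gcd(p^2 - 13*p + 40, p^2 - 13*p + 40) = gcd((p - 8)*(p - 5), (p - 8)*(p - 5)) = p^2 - 13*p + 40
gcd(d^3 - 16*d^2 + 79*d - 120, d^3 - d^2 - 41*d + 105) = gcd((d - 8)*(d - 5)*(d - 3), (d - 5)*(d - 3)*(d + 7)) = d^2 - 8*d + 15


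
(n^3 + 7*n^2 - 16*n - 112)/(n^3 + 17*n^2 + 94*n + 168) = (n - 4)/(n + 6)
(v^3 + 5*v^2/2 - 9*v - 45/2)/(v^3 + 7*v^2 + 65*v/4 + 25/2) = 2*(v^2 - 9)/(2*v^2 + 9*v + 10)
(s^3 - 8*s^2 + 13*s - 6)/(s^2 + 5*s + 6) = (s^3 - 8*s^2 + 13*s - 6)/(s^2 + 5*s + 6)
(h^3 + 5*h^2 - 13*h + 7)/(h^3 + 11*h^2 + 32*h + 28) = (h^2 - 2*h + 1)/(h^2 + 4*h + 4)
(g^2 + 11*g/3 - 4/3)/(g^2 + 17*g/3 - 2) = (g + 4)/(g + 6)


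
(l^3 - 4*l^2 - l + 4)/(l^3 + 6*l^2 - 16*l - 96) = (l^2 - 1)/(l^2 + 10*l + 24)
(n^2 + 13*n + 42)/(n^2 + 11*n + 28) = (n + 6)/(n + 4)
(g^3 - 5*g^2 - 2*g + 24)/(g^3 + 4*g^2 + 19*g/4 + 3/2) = 4*(g^2 - 7*g + 12)/(4*g^2 + 8*g + 3)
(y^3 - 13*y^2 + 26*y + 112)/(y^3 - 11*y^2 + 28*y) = (y^2 - 6*y - 16)/(y*(y - 4))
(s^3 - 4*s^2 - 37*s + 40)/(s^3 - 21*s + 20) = (s - 8)/(s - 4)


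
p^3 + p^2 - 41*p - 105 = (p - 7)*(p + 3)*(p + 5)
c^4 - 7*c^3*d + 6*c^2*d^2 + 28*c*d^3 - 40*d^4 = (c - 5*d)*(c - 2*d)^2*(c + 2*d)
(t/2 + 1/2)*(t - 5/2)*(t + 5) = t^3/2 + 7*t^2/4 - 5*t - 25/4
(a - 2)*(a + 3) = a^2 + a - 6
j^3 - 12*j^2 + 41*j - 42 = (j - 7)*(j - 3)*(j - 2)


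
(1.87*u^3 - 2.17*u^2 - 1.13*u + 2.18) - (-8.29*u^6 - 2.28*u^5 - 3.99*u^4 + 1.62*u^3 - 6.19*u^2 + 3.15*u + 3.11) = 8.29*u^6 + 2.28*u^5 + 3.99*u^4 + 0.25*u^3 + 4.02*u^2 - 4.28*u - 0.93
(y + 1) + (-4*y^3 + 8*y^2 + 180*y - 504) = -4*y^3 + 8*y^2 + 181*y - 503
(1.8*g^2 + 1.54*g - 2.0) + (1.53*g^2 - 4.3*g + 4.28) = 3.33*g^2 - 2.76*g + 2.28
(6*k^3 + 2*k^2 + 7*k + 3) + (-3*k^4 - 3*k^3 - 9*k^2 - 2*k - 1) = -3*k^4 + 3*k^3 - 7*k^2 + 5*k + 2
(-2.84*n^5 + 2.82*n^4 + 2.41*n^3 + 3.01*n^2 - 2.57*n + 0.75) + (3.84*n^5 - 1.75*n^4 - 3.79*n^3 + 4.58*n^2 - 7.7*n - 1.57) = 1.0*n^5 + 1.07*n^4 - 1.38*n^3 + 7.59*n^2 - 10.27*n - 0.82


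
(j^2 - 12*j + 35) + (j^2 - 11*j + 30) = 2*j^2 - 23*j + 65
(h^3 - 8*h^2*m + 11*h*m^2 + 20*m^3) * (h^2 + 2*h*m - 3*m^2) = h^5 - 6*h^4*m - 8*h^3*m^2 + 66*h^2*m^3 + 7*h*m^4 - 60*m^5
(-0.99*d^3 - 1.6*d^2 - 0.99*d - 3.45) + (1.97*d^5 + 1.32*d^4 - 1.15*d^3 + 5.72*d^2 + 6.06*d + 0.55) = 1.97*d^5 + 1.32*d^4 - 2.14*d^3 + 4.12*d^2 + 5.07*d - 2.9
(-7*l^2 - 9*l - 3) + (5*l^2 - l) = -2*l^2 - 10*l - 3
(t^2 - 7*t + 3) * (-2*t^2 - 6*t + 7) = -2*t^4 + 8*t^3 + 43*t^2 - 67*t + 21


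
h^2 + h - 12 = (h - 3)*(h + 4)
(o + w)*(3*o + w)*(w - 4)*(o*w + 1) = 3*o^3*w^2 - 12*o^3*w + 4*o^2*w^3 - 16*o^2*w^2 + 3*o^2*w - 12*o^2 + o*w^4 - 4*o*w^3 + 4*o*w^2 - 16*o*w + w^3 - 4*w^2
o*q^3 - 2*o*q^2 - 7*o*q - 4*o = (q - 4)*(q + 1)*(o*q + o)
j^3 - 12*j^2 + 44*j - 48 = (j - 6)*(j - 4)*(j - 2)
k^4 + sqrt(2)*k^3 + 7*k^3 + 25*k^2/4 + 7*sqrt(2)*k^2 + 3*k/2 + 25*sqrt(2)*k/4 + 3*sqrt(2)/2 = (k + 1/2)^2*(k + 6)*(k + sqrt(2))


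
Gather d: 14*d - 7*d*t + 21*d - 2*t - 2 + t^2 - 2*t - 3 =d*(35 - 7*t) + t^2 - 4*t - 5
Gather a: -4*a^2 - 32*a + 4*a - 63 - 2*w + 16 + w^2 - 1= -4*a^2 - 28*a + w^2 - 2*w - 48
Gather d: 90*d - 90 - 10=90*d - 100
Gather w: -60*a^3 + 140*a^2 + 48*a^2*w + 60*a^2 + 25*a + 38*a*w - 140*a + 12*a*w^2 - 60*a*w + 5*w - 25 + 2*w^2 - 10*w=-60*a^3 + 200*a^2 - 115*a + w^2*(12*a + 2) + w*(48*a^2 - 22*a - 5) - 25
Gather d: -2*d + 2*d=0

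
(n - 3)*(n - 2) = n^2 - 5*n + 6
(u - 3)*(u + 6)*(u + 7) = u^3 + 10*u^2 + 3*u - 126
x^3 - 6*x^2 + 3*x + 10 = (x - 5)*(x - 2)*(x + 1)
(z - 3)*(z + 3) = z^2 - 9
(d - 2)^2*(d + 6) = d^3 + 2*d^2 - 20*d + 24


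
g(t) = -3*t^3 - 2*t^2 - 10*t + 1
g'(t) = -9*t^2 - 4*t - 10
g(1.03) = -14.70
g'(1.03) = -23.67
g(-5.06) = 389.06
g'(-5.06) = -220.19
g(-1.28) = 16.81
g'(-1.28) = -19.63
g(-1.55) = 22.87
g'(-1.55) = -25.42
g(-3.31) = 120.98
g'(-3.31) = -95.36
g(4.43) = -343.36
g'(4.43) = -204.34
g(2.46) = -80.36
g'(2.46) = -74.30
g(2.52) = -84.91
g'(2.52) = -77.23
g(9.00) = -2438.00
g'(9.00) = -775.00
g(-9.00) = 2116.00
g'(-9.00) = -703.00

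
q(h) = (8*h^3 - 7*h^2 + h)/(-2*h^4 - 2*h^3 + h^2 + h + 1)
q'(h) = (24*h^2 - 14*h + 1)/(-2*h^4 - 2*h^3 + h^2 + h + 1) + (8*h^3 - 7*h^2 + h)*(8*h^3 + 6*h^2 - 2*h - 1)/(-2*h^4 - 2*h^3 + h^2 + h + 1)^2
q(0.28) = -0.07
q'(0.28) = -0.75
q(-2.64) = 3.61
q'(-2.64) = 2.90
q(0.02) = 0.02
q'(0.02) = 0.70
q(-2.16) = 5.81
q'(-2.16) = 7.20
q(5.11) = -0.56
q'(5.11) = 0.07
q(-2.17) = 5.74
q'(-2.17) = 7.04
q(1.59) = -1.02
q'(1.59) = 0.30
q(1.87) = -0.95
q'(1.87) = 0.21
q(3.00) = -0.77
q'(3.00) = 0.13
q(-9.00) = 0.55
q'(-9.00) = 0.08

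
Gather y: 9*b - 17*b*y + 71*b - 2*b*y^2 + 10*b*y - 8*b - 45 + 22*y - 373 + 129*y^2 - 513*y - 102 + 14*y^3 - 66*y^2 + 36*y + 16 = 72*b + 14*y^3 + y^2*(63 - 2*b) + y*(-7*b - 455) - 504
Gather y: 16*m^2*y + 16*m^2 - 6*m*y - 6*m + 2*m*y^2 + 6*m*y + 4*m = 16*m^2*y + 16*m^2 + 2*m*y^2 - 2*m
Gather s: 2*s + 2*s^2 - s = 2*s^2 + s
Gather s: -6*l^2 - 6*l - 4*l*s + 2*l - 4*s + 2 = -6*l^2 - 4*l + s*(-4*l - 4) + 2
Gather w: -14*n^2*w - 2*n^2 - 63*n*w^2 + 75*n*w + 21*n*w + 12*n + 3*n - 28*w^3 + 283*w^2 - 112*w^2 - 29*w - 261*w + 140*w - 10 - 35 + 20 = -2*n^2 + 15*n - 28*w^3 + w^2*(171 - 63*n) + w*(-14*n^2 + 96*n - 150) - 25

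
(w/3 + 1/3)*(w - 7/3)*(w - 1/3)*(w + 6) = w^4/3 + 13*w^3/9 - 107*w^2/27 - 95*w/27 + 14/9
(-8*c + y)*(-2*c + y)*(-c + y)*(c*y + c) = -16*c^4*y - 16*c^4 + 26*c^3*y^2 + 26*c^3*y - 11*c^2*y^3 - 11*c^2*y^2 + c*y^4 + c*y^3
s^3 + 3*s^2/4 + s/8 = s*(s + 1/4)*(s + 1/2)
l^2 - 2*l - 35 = (l - 7)*(l + 5)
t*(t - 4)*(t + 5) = t^3 + t^2 - 20*t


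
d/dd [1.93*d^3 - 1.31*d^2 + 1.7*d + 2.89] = 5.79*d^2 - 2.62*d + 1.7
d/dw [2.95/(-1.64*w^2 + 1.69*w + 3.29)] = (9.676*w - 4.9855)/(-1.64*w^2 + 1.69*w + 3.29)^2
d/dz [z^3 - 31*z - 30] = 3*z^2 - 31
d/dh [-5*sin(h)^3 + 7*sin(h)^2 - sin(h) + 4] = (-15*sin(h)^2 + 14*sin(h) - 1)*cos(h)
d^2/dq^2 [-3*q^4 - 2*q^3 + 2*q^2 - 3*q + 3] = -36*q^2 - 12*q + 4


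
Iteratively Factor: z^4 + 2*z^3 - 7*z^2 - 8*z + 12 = (z - 2)*(z^3 + 4*z^2 + z - 6) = (z - 2)*(z + 2)*(z^2 + 2*z - 3) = (z - 2)*(z - 1)*(z + 2)*(z + 3)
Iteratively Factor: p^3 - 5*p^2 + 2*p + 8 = (p + 1)*(p^2 - 6*p + 8) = (p - 4)*(p + 1)*(p - 2)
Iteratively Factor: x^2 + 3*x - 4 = (x - 1)*(x + 4)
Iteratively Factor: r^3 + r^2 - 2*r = (r - 1)*(r^2 + 2*r) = r*(r - 1)*(r + 2)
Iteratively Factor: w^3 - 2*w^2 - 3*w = (w - 3)*(w^2 + w) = (w - 3)*(w + 1)*(w)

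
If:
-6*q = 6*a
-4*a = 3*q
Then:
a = 0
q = 0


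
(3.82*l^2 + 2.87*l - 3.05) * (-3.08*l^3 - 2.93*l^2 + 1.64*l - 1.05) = -11.7656*l^5 - 20.0322*l^4 + 7.2497*l^3 + 9.6323*l^2 - 8.0155*l + 3.2025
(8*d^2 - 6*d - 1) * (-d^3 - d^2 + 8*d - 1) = -8*d^5 - 2*d^4 + 71*d^3 - 55*d^2 - 2*d + 1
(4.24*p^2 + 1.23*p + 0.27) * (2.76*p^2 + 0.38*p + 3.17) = 11.7024*p^4 + 5.006*p^3 + 14.6534*p^2 + 4.0017*p + 0.8559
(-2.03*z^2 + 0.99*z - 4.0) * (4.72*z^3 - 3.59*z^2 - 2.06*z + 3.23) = -9.5816*z^5 + 11.9605*z^4 - 18.2523*z^3 + 5.7637*z^2 + 11.4377*z - 12.92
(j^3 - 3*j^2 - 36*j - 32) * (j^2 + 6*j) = j^5 + 3*j^4 - 54*j^3 - 248*j^2 - 192*j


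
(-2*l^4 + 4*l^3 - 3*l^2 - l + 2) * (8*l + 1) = -16*l^5 + 30*l^4 - 20*l^3 - 11*l^2 + 15*l + 2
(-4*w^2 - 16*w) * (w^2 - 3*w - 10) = -4*w^4 - 4*w^3 + 88*w^2 + 160*w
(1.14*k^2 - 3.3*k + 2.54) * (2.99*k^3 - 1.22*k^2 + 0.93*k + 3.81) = 3.4086*k^5 - 11.2578*k^4 + 12.6808*k^3 - 1.8244*k^2 - 10.2108*k + 9.6774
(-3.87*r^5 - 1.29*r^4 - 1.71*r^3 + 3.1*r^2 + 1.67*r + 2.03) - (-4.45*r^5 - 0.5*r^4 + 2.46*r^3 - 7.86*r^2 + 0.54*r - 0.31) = 0.58*r^5 - 0.79*r^4 - 4.17*r^3 + 10.96*r^2 + 1.13*r + 2.34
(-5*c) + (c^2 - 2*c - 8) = c^2 - 7*c - 8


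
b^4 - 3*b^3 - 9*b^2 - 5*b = b*(b - 5)*(b + 1)^2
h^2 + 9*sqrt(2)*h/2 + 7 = (h + sqrt(2))*(h + 7*sqrt(2)/2)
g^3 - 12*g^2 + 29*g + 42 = (g - 7)*(g - 6)*(g + 1)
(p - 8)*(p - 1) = p^2 - 9*p + 8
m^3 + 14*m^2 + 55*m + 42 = (m + 1)*(m + 6)*(m + 7)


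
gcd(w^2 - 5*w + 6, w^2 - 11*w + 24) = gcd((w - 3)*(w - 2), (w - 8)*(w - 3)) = w - 3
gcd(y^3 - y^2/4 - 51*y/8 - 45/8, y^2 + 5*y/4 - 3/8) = y + 3/2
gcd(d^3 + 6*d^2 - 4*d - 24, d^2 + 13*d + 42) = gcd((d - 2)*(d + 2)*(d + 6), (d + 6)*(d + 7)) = d + 6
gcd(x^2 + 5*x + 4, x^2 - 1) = x + 1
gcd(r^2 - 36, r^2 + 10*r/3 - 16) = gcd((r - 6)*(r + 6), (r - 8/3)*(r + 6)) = r + 6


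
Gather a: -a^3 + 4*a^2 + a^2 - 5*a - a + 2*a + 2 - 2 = -a^3 + 5*a^2 - 4*a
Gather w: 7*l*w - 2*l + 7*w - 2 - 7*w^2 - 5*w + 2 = -2*l - 7*w^2 + w*(7*l + 2)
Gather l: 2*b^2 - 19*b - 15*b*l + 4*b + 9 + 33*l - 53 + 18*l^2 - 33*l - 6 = 2*b^2 - 15*b*l - 15*b + 18*l^2 - 50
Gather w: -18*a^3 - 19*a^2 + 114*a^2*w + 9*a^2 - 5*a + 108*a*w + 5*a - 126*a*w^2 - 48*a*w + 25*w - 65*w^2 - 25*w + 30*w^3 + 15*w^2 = -18*a^3 - 10*a^2 + 30*w^3 + w^2*(-126*a - 50) + w*(114*a^2 + 60*a)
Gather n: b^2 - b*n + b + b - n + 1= b^2 + 2*b + n*(-b - 1) + 1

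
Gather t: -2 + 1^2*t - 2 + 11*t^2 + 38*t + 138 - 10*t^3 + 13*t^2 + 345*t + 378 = -10*t^3 + 24*t^2 + 384*t + 512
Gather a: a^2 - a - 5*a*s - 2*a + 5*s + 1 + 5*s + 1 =a^2 + a*(-5*s - 3) + 10*s + 2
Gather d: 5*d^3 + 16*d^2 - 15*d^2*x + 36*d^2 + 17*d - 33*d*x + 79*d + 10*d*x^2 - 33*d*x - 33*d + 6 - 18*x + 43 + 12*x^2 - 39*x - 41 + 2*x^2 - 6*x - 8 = 5*d^3 + d^2*(52 - 15*x) + d*(10*x^2 - 66*x + 63) + 14*x^2 - 63*x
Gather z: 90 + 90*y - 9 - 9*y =81*y + 81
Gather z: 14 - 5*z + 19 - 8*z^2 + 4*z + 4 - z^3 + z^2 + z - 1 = -z^3 - 7*z^2 + 36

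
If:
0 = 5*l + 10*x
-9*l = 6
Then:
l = -2/3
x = 1/3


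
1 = 1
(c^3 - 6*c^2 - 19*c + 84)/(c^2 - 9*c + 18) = (c^2 - 3*c - 28)/(c - 6)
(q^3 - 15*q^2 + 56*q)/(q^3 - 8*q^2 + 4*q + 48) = q*(q^2 - 15*q + 56)/(q^3 - 8*q^2 + 4*q + 48)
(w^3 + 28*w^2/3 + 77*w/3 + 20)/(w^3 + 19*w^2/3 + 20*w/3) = (w + 3)/w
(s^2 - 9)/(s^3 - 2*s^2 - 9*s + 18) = 1/(s - 2)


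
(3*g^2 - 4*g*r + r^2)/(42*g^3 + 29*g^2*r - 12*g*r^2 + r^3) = (3*g^2 - 4*g*r + r^2)/(42*g^3 + 29*g^2*r - 12*g*r^2 + r^3)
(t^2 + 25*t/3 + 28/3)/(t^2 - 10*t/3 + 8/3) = (3*t^2 + 25*t + 28)/(3*t^2 - 10*t + 8)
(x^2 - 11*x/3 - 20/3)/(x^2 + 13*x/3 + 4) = (x - 5)/(x + 3)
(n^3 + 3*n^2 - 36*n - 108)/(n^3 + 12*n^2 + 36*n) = (n^2 - 3*n - 18)/(n*(n + 6))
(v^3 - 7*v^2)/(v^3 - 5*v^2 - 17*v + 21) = v^2/(v^2 + 2*v - 3)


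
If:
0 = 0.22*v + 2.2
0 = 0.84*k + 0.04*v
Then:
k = 0.48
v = -10.00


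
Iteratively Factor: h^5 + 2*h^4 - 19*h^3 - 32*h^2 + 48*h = (h + 3)*(h^4 - h^3 - 16*h^2 + 16*h) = h*(h + 3)*(h^3 - h^2 - 16*h + 16) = h*(h - 4)*(h + 3)*(h^2 + 3*h - 4) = h*(h - 4)*(h + 3)*(h + 4)*(h - 1)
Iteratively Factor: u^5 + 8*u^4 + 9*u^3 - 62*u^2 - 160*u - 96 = (u + 4)*(u^4 + 4*u^3 - 7*u^2 - 34*u - 24) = (u - 3)*(u + 4)*(u^3 + 7*u^2 + 14*u + 8) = (u - 3)*(u + 2)*(u + 4)*(u^2 + 5*u + 4) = (u - 3)*(u + 1)*(u + 2)*(u + 4)*(u + 4)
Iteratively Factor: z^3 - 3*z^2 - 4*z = (z - 4)*(z^2 + z) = z*(z - 4)*(z + 1)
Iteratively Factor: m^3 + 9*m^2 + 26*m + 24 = (m + 3)*(m^2 + 6*m + 8) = (m + 3)*(m + 4)*(m + 2)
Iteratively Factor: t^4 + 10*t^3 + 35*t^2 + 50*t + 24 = (t + 4)*(t^3 + 6*t^2 + 11*t + 6) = (t + 1)*(t + 4)*(t^2 + 5*t + 6) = (t + 1)*(t + 3)*(t + 4)*(t + 2)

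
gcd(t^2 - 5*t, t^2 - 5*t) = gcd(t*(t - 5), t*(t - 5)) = t^2 - 5*t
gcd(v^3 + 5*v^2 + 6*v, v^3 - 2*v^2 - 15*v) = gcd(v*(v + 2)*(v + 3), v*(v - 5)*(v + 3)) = v^2 + 3*v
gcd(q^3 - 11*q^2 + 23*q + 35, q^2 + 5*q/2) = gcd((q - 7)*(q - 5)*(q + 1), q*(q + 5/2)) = 1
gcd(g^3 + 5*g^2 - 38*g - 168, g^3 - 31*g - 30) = g - 6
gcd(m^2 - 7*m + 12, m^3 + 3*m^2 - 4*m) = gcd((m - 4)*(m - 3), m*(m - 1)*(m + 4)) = 1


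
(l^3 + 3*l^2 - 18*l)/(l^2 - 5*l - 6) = l*(-l^2 - 3*l + 18)/(-l^2 + 5*l + 6)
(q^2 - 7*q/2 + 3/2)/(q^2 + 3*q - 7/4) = 2*(q - 3)/(2*q + 7)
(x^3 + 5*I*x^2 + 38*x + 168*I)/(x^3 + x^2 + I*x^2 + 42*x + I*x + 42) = (x + 4*I)/(x + 1)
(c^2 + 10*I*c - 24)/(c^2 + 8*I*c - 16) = (c + 6*I)/(c + 4*I)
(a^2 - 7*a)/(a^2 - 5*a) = (a - 7)/(a - 5)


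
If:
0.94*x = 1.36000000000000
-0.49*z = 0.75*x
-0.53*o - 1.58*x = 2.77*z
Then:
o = 7.26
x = 1.45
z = -2.21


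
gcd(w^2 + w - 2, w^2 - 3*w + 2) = w - 1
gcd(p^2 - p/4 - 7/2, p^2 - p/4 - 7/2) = p^2 - p/4 - 7/2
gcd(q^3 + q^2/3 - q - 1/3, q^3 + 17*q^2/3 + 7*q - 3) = 1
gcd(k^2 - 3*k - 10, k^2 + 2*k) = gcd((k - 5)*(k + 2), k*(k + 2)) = k + 2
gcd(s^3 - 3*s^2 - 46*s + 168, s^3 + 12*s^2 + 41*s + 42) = s + 7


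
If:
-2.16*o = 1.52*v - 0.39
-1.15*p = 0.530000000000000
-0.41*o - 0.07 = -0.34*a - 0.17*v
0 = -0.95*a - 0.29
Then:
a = -0.31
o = -0.20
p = -0.46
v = 0.54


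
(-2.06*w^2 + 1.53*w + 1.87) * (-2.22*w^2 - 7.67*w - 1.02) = 4.5732*w^4 + 12.4036*w^3 - 13.7853*w^2 - 15.9035*w - 1.9074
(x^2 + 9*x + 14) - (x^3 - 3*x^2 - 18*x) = -x^3 + 4*x^2 + 27*x + 14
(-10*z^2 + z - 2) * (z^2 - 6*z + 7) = -10*z^4 + 61*z^3 - 78*z^2 + 19*z - 14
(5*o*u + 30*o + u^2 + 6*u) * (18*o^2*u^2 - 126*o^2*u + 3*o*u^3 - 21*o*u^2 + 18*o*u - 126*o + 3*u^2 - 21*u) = 90*o^3*u^3 - 90*o^3*u^2 - 3780*o^3*u + 33*o^2*u^4 - 33*o^2*u^3 - 1296*o^2*u^2 - 90*o^2*u - 3780*o^2 + 3*o*u^5 - 3*o*u^4 - 93*o*u^3 - 33*o*u^2 - 1386*o*u + 3*u^4 - 3*u^3 - 126*u^2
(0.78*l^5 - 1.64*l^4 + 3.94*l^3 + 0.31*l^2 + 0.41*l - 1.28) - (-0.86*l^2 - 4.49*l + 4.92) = 0.78*l^5 - 1.64*l^4 + 3.94*l^3 + 1.17*l^2 + 4.9*l - 6.2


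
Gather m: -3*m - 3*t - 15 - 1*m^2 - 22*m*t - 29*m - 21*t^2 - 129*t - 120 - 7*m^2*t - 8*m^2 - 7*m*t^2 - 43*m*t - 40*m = m^2*(-7*t - 9) + m*(-7*t^2 - 65*t - 72) - 21*t^2 - 132*t - 135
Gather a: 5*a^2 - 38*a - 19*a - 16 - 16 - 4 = 5*a^2 - 57*a - 36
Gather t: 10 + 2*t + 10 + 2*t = 4*t + 20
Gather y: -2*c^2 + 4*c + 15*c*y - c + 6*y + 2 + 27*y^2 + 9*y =-2*c^2 + 3*c + 27*y^2 + y*(15*c + 15) + 2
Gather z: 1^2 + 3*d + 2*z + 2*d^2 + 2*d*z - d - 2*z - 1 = 2*d^2 + 2*d*z + 2*d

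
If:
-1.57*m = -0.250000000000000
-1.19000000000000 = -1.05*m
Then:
No Solution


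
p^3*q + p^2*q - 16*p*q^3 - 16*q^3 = (p - 4*q)*(p + 4*q)*(p*q + q)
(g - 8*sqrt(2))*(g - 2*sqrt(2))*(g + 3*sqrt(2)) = g^3 - 7*sqrt(2)*g^2 - 28*g + 96*sqrt(2)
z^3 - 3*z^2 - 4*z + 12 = (z - 3)*(z - 2)*(z + 2)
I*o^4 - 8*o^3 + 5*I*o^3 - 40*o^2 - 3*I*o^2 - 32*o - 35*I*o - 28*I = (o + 4)*(o + I)*(o + 7*I)*(I*o + I)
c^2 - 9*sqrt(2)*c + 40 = (c - 5*sqrt(2))*(c - 4*sqrt(2))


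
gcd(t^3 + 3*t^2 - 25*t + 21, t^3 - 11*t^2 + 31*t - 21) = t^2 - 4*t + 3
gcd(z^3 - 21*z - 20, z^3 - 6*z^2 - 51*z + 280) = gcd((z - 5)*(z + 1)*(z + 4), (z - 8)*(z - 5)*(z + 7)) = z - 5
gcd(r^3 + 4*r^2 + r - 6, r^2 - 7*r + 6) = r - 1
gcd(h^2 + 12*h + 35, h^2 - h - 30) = h + 5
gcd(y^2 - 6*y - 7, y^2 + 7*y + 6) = y + 1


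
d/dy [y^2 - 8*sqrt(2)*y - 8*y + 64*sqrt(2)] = 2*y - 8*sqrt(2) - 8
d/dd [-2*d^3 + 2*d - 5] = 2 - 6*d^2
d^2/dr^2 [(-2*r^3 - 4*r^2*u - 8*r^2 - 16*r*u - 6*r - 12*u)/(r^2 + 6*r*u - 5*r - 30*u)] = 4*(-(2*r + 6*u - 5)^2*(r^3 + 2*r^2*u + 4*r^2 + 8*r*u + 3*r + 6*u) - (3*r + 2*u + 4)*(r^2 + 6*r*u - 5*r - 30*u)^2 + (r^2 + 6*r*u - 5*r - 30*u)*(r^3 + 2*r^2*u + 4*r^2 + 8*r*u + 3*r + 6*u + (2*r + 6*u - 5)*(3*r^2 + 4*r*u + 8*r + 8*u + 3)))/(r^2 + 6*r*u - 5*r - 30*u)^3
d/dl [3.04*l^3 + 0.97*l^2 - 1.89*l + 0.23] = 9.12*l^2 + 1.94*l - 1.89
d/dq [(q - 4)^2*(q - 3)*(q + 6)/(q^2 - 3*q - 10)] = 2*(q^5 - 7*q^4 - 5*q^3 + 18*q^2 + 548*q - 1392)/(q^4 - 6*q^3 - 11*q^2 + 60*q + 100)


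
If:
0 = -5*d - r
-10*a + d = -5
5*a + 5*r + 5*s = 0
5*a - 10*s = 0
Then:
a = 50/97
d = 15/97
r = -75/97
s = 25/97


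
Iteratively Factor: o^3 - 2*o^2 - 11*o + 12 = (o - 4)*(o^2 + 2*o - 3) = (o - 4)*(o - 1)*(o + 3)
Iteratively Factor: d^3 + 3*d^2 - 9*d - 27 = (d + 3)*(d^2 - 9) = (d - 3)*(d + 3)*(d + 3)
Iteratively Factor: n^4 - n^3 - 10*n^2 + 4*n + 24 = (n - 3)*(n^3 + 2*n^2 - 4*n - 8) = (n - 3)*(n + 2)*(n^2 - 4) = (n - 3)*(n + 2)^2*(n - 2)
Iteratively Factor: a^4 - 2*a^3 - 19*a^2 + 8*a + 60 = (a - 5)*(a^3 + 3*a^2 - 4*a - 12) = (a - 5)*(a - 2)*(a^2 + 5*a + 6) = (a - 5)*(a - 2)*(a + 3)*(a + 2)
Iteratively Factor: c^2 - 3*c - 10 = (c - 5)*(c + 2)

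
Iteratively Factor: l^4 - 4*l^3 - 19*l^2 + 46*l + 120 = (l + 3)*(l^3 - 7*l^2 + 2*l + 40) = (l + 2)*(l + 3)*(l^2 - 9*l + 20) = (l - 4)*(l + 2)*(l + 3)*(l - 5)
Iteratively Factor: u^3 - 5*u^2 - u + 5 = (u - 5)*(u^2 - 1) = (u - 5)*(u - 1)*(u + 1)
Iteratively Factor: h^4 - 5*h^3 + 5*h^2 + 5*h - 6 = (h + 1)*(h^3 - 6*h^2 + 11*h - 6) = (h - 2)*(h + 1)*(h^2 - 4*h + 3) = (h - 3)*(h - 2)*(h + 1)*(h - 1)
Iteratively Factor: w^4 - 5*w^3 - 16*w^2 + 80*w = (w - 4)*(w^3 - w^2 - 20*w) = (w - 5)*(w - 4)*(w^2 + 4*w) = (w - 5)*(w - 4)*(w + 4)*(w)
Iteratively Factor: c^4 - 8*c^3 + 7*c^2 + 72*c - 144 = (c - 3)*(c^3 - 5*c^2 - 8*c + 48) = (c - 3)*(c + 3)*(c^2 - 8*c + 16) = (c - 4)*(c - 3)*(c + 3)*(c - 4)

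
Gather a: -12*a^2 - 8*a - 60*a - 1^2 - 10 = -12*a^2 - 68*a - 11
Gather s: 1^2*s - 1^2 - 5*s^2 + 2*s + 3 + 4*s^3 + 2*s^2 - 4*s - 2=4*s^3 - 3*s^2 - s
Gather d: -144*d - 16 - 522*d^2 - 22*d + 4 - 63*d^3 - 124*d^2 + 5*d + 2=-63*d^3 - 646*d^2 - 161*d - 10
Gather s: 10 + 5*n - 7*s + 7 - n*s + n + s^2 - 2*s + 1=6*n + s^2 + s*(-n - 9) + 18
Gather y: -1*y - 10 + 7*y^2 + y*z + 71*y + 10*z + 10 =7*y^2 + y*(z + 70) + 10*z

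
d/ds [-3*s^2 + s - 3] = 1 - 6*s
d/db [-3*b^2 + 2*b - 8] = 2 - 6*b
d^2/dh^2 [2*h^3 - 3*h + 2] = 12*h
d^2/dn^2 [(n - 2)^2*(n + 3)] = 6*n - 2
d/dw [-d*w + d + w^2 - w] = -d + 2*w - 1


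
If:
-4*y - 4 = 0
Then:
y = -1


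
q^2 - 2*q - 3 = (q - 3)*(q + 1)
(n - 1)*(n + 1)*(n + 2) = n^3 + 2*n^2 - n - 2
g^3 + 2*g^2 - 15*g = g*(g - 3)*(g + 5)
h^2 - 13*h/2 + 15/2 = (h - 5)*(h - 3/2)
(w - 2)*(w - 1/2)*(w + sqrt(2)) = w^3 - 5*w^2/2 + sqrt(2)*w^2 - 5*sqrt(2)*w/2 + w + sqrt(2)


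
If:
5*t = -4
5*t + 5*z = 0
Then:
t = -4/5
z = 4/5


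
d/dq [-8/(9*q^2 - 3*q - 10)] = 24*(6*q - 1)/(-9*q^2 + 3*q + 10)^2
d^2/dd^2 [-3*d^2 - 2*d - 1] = -6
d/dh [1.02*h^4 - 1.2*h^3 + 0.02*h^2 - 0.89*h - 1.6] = 4.08*h^3 - 3.6*h^2 + 0.04*h - 0.89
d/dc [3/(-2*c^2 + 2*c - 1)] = 6*(2*c - 1)/(2*c^2 - 2*c + 1)^2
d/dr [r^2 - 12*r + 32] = 2*r - 12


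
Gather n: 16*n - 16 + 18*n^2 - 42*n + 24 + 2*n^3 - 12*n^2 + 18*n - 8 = 2*n^3 + 6*n^2 - 8*n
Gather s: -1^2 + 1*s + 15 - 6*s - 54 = -5*s - 40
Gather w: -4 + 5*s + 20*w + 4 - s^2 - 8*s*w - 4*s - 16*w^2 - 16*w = -s^2 + s - 16*w^2 + w*(4 - 8*s)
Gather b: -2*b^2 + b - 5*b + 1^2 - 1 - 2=-2*b^2 - 4*b - 2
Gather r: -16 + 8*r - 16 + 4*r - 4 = 12*r - 36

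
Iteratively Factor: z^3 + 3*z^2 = (z + 3)*(z^2) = z*(z + 3)*(z)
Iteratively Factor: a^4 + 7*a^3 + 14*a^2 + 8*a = (a + 4)*(a^3 + 3*a^2 + 2*a) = (a + 2)*(a + 4)*(a^2 + a) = a*(a + 2)*(a + 4)*(a + 1)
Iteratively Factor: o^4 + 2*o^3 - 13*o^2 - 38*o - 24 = (o + 2)*(o^3 - 13*o - 12) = (o - 4)*(o + 2)*(o^2 + 4*o + 3) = (o - 4)*(o + 2)*(o + 3)*(o + 1)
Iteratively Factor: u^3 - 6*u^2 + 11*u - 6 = (u - 2)*(u^2 - 4*u + 3) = (u - 3)*(u - 2)*(u - 1)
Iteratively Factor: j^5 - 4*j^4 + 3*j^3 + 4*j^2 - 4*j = (j)*(j^4 - 4*j^3 + 3*j^2 + 4*j - 4) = j*(j - 2)*(j^3 - 2*j^2 - j + 2) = j*(j - 2)*(j + 1)*(j^2 - 3*j + 2) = j*(j - 2)*(j - 1)*(j + 1)*(j - 2)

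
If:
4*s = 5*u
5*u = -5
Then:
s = -5/4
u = -1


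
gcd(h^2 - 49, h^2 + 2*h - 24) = 1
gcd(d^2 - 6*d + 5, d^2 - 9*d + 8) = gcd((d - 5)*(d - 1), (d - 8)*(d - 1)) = d - 1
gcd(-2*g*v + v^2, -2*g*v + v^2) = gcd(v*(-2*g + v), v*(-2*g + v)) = -2*g*v + v^2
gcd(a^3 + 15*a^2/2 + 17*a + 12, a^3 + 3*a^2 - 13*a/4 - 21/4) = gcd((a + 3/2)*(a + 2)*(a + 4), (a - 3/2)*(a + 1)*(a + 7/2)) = 1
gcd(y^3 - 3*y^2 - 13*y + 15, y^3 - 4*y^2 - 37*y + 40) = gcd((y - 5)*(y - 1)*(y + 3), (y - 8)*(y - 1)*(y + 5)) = y - 1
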